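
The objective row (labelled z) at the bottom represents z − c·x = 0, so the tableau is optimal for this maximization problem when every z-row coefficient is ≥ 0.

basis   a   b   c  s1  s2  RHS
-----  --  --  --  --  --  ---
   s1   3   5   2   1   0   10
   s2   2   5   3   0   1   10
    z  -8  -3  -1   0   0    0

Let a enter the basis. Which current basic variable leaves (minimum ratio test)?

s1

Column a entries and ratios — s1: 10/3 = 10/3; s2: 10/2 = 5.
Smallest ratio is 10/3 in the row of s1, so s1 leaves.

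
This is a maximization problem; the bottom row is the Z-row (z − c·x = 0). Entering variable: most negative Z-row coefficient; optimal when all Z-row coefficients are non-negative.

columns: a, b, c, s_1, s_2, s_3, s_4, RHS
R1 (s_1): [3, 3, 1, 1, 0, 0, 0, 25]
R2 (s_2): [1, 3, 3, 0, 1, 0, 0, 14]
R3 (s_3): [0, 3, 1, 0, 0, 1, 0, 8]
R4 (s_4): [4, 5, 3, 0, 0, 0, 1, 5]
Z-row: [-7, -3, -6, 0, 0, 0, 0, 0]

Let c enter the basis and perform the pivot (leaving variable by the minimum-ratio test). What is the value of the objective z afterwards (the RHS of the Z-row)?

10

Ratio test on column c — row 1: 25/1 = 25; row 2: 14/3 = 14/3; row 3: 8/1 = 8; row 4: 5/3 = 5/3. Minimum is 5/3 at row 4 (s_4 leaves); pivot element 3.
Pivot on row 4; the Z-row RHS becomes 0 − (-6)·(5/3) = 10.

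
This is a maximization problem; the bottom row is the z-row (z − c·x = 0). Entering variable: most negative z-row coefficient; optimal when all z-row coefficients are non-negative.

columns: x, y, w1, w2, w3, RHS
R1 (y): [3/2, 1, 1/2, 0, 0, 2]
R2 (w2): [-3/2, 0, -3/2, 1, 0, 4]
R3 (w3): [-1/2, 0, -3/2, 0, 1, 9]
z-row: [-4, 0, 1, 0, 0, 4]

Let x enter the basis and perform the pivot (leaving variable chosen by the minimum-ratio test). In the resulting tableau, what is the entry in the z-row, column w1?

Ratio test on column x — row 1: 2/(3/2) = 4/3; row 2: entry -3/2 ≤ 0; row 3: entry -1/2 ≤ 0. Minimum is 4/3 at row 1 (y leaves); pivot element 3/2.
Divide row 1 by 3/2; eliminate column x from the other rows.
z-row update in column w1: 1 − (-4)·(1/3) = 7/3.

7/3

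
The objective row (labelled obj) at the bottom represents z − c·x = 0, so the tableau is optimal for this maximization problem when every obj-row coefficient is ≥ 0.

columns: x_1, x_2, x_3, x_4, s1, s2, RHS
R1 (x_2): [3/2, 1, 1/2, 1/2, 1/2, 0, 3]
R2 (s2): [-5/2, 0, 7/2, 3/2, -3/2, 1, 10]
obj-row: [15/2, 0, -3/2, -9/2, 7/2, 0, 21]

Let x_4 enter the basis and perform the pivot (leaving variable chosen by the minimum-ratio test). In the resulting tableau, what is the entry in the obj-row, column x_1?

21

Ratio test on column x_4 — row 1: 3/(1/2) = 6; row 2: 10/(3/2) = 20/3. Minimum is 6 at row 1 (x_2 leaves); pivot element 1/2.
Divide row 1 by 1/2; eliminate column x_4 from the other rows.
obj-row update in column x_1: 15/2 − (-9/2)·3 = 21.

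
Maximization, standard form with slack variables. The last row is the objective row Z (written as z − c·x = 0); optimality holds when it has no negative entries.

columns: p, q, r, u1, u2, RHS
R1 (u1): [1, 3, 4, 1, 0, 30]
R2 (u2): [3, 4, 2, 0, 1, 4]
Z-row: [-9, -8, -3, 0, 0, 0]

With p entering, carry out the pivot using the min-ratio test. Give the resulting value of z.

12

Ratio test on column p — row 1: 30/1 = 30; row 2: 4/3 = 4/3. Minimum is 4/3 at row 2 (u2 leaves); pivot element 3.
Pivot on row 2; the Z-row RHS becomes 0 − (-9)·(4/3) = 12.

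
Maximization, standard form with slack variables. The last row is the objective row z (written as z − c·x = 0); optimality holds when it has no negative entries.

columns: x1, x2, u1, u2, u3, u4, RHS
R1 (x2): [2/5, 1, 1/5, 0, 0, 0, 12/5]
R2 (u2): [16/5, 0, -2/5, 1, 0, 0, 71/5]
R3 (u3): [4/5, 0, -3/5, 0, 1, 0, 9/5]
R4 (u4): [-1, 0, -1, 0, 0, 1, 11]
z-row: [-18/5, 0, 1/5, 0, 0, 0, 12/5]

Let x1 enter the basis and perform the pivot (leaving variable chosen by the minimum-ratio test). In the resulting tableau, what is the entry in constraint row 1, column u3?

Ratio test on column x1 — row 1: (12/5)/(2/5) = 6; row 2: (71/5)/(16/5) = 71/16; row 3: (9/5)/(4/5) = 9/4; row 4: entry -1 ≤ 0. Minimum is 9/4 at row 3 (u3 leaves); pivot element 4/5.
Divide row 3 by 4/5; eliminate column x1 from the other rows.
Row 1 update in column u3: 0 − (2/5)·(5/4) = -1/2.

-1/2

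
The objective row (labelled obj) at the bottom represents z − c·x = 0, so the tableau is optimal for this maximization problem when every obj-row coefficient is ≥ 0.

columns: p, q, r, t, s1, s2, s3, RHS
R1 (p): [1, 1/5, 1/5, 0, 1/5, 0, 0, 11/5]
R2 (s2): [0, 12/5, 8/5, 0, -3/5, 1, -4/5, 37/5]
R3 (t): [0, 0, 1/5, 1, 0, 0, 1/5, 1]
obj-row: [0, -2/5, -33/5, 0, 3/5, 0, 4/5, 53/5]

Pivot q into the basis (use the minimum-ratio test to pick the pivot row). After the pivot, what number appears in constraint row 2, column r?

2/3

Ratio test on column q — row 1: (11/5)/(1/5) = 11; row 2: (37/5)/(12/5) = 37/12; row 3: entry 0 ≤ 0. Minimum is 37/12 at row 2 (s2 leaves); pivot element 12/5.
Divide row 2 by 12/5; eliminate column q from the other rows.
In the new row 2, the r entry is the old entry divided by the pivot: (8/5)/(12/5) = 2/3.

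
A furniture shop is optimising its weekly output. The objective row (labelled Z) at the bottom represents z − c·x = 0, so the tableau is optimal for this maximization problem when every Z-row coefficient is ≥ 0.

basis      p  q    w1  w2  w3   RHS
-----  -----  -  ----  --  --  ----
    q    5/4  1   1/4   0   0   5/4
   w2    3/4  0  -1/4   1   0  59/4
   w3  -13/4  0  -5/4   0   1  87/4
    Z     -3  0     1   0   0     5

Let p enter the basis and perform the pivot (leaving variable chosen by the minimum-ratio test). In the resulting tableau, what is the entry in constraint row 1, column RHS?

Ratio test on column p — row 1: (5/4)/(5/4) = 1; row 2: (59/4)/(3/4) = 59/3; row 3: entry -13/4 ≤ 0. Minimum is 1 at row 1 (q leaves); pivot element 5/4.
Divide row 1 by 5/4; eliminate column p from the other rows.
In the new row 1, the RHS entry is the old entry divided by the pivot: (5/4)/(5/4) = 1.

1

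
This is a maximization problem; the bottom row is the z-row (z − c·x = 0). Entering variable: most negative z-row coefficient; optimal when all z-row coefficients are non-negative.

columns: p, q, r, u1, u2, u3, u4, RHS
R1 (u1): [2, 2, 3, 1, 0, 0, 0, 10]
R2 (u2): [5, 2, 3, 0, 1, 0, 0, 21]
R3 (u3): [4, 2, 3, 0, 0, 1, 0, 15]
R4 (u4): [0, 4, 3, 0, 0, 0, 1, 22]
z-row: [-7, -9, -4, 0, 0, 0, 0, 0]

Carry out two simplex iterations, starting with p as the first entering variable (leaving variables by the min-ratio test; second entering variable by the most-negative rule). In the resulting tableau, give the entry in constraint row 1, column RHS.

5/2

Ratio test on column p — row 1: 10/2 = 5; row 2: 21/5 = 21/5; row 3: 15/4 = 15/4; row 4: entry 0 ≤ 0. Minimum is 15/4 at row 3 (u3 leaves); pivot element 4.
Divide row 3 by 4; eliminate column p from the other rows.
Second iteration: most negative z-row entry is -11/2 in column q, so q enters.
Ratio test on column q — row 1: (5/2)/1 = 5/2; row 2: entry -1/2 ≤ 0; row 3: (15/4)/(1/2) = 15/2; row 4: 22/4 = 11/2. Minimum is 5/2 at row 1 (u1 leaves); pivot element 1.
Divide row 1 by 1; eliminate column q from the other rows.
After both pivots, the entry at constraint row 1, column RHS is 5/2.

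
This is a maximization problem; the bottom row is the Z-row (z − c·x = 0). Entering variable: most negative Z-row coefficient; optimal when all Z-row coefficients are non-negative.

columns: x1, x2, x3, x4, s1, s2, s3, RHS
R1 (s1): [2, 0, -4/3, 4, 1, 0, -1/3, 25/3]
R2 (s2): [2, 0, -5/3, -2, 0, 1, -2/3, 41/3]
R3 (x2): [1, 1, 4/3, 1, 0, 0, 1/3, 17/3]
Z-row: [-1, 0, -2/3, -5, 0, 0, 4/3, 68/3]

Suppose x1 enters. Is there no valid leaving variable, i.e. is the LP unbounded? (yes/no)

no

Column x1 has positive entries in row(s) 1, 2, 3, so the ratio test bounds it — not unbounded.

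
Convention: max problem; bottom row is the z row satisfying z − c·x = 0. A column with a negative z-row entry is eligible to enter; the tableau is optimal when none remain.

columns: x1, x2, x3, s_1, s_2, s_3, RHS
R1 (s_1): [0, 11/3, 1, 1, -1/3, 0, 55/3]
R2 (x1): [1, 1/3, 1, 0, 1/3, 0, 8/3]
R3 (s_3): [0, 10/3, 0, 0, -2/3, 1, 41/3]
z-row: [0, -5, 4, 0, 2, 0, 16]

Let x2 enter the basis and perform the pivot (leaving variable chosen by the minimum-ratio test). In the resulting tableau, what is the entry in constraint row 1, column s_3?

-11/10

Ratio test on column x2 — row 1: (55/3)/(11/3) = 5; row 2: (8/3)/(1/3) = 8; row 3: (41/3)/(10/3) = 41/10. Minimum is 41/10 at row 3 (s_3 leaves); pivot element 10/3.
Divide row 3 by 10/3; eliminate column x2 from the other rows.
Row 1 update in column s_3: 0 − (11/3)·(3/10) = -11/10.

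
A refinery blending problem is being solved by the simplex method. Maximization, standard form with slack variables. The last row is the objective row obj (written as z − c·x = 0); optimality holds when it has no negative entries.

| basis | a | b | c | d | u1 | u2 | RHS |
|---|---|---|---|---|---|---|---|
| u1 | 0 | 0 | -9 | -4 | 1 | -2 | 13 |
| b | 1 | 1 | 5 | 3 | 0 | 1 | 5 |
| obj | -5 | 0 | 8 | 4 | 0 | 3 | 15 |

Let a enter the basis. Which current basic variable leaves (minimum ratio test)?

Column a entries and ratios — u1: 0 ≤ 0, skip; b: 5/1 = 5.
Smallest ratio is 5 in the row of b, so b leaves.

b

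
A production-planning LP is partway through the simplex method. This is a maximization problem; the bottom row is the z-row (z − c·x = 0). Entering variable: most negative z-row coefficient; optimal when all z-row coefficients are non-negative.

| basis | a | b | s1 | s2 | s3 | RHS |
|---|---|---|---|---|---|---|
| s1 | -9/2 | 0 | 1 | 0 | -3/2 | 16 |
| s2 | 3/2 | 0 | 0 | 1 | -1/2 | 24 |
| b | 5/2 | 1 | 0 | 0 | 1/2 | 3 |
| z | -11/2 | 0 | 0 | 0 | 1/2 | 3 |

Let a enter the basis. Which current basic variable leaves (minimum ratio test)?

b

Column a entries and ratios — s1: -9/2 ≤ 0, skip; s2: 24/(3/2) = 16; b: 3/(5/2) = 6/5.
Smallest ratio is 6/5 in the row of b, so b leaves.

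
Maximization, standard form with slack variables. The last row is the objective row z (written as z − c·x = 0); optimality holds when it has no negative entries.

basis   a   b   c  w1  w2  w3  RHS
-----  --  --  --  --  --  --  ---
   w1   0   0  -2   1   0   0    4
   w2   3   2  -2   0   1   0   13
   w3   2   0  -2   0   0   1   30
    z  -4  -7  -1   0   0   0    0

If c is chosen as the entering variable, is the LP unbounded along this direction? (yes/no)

yes

Every constraint-row entry in column c is ≤ 0, so increasing c is unbounded.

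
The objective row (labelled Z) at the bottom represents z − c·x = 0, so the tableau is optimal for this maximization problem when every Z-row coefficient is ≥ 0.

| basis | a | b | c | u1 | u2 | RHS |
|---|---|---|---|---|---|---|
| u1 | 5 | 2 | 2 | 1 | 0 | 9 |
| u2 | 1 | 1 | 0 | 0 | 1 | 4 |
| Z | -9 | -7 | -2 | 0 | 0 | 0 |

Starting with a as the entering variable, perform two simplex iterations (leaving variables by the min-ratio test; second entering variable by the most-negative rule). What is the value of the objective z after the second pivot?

Ratio test on column a — row 1: 9/5 = 9/5; row 2: 4/1 = 4. Minimum is 9/5 at row 1 (u1 leaves); pivot element 5.
Pivot on row 1; the Z-row RHS becomes 0 − (-9)·(9/5) = 81/5.
Next entering variable (most negative Z-row entry -17/5): b.
Ratio test on column b — row 1: (9/5)/(2/5) = 9/2; row 2: (11/5)/(3/5) = 11/3. Minimum is 11/3 at row 2 (u2 leaves); pivot element 3/5.
After the second pivot the Z-row RHS is 81/5 − (-17/5)·(11/3) = 86/3.

86/3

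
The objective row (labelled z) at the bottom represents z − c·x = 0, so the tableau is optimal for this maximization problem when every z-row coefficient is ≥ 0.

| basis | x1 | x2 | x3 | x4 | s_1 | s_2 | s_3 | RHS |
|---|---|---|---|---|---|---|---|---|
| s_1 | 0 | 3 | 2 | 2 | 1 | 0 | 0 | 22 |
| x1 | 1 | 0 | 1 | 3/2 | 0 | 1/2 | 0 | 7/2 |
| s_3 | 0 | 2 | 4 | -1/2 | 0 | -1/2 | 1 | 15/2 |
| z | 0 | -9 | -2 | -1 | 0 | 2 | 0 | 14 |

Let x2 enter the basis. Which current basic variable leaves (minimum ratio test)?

s_3

Column x2 entries and ratios — s_1: 22/3 = 22/3; x1: 0 ≤ 0, skip; s_3: (15/2)/2 = 15/4.
Smallest ratio is 15/4 in the row of s_3, so s_3 leaves.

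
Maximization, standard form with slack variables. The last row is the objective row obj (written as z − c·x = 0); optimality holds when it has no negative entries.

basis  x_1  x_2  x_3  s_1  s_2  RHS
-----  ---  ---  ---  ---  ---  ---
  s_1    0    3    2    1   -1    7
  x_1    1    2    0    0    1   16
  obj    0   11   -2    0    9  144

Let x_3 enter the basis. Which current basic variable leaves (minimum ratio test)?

Column x_3 entries and ratios — s_1: 7/2 = 7/2; x_1: 0 ≤ 0, skip.
Smallest ratio is 7/2 in the row of s_1, so s_1 leaves.

s_1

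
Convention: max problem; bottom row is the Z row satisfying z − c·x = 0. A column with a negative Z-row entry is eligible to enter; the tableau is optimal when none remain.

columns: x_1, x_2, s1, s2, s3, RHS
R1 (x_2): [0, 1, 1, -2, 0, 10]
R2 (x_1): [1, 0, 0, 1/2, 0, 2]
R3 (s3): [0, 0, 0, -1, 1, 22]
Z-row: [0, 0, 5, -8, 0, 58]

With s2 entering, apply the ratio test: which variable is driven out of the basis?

Column s2 entries and ratios — x_2: -2 ≤ 0, skip; x_1: 2/(1/2) = 4; s3: -1 ≤ 0, skip.
Smallest ratio is 4 in the row of x_1, so x_1 leaves.

x_1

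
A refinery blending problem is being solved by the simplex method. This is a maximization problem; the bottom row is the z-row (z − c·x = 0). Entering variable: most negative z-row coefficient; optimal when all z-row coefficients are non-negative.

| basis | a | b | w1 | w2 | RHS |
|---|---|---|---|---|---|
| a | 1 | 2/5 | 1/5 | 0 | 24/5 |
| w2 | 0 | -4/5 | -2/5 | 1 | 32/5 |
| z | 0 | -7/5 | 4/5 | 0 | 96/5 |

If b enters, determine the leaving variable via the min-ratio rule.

a

Column b entries and ratios — a: (24/5)/(2/5) = 12; w2: -4/5 ≤ 0, skip.
Smallest ratio is 12 in the row of a, so a leaves.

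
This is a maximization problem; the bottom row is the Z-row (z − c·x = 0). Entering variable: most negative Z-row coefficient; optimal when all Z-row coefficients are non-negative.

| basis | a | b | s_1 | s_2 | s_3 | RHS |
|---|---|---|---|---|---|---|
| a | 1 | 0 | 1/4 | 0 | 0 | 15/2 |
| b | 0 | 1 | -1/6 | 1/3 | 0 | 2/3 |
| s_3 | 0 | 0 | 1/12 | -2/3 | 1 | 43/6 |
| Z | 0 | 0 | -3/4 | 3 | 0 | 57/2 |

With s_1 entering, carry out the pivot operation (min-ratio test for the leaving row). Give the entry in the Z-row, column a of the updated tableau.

Ratio test on column s_1 — row 1: (15/2)/(1/4) = 30; row 2: entry -1/6 ≤ 0; row 3: (43/6)/(1/12) = 86. Minimum is 30 at row 1 (a leaves); pivot element 1/4.
Divide row 1 by 1/4; eliminate column s_1 from the other rows.
Z-row update in column a: 0 − (-3/4)·4 = 3.

3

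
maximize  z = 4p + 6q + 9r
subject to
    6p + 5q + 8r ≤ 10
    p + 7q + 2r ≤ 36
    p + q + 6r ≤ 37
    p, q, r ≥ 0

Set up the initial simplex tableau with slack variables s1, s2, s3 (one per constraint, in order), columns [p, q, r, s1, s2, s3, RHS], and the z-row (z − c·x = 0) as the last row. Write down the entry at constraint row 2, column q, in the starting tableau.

Constraint 2 has coefficient 7 on q.

7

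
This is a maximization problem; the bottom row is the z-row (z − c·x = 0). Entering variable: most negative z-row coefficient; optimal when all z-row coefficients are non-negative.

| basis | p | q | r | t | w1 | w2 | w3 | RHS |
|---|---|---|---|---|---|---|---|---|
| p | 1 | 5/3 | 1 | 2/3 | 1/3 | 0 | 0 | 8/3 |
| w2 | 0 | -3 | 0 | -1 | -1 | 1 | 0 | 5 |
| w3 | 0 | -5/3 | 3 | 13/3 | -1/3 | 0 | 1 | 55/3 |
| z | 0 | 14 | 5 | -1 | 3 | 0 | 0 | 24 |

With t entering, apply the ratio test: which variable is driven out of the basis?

Column t entries and ratios — p: (8/3)/(2/3) = 4; w2: -1 ≤ 0, skip; w3: (55/3)/(13/3) = 55/13.
Smallest ratio is 4 in the row of p, so p leaves.

p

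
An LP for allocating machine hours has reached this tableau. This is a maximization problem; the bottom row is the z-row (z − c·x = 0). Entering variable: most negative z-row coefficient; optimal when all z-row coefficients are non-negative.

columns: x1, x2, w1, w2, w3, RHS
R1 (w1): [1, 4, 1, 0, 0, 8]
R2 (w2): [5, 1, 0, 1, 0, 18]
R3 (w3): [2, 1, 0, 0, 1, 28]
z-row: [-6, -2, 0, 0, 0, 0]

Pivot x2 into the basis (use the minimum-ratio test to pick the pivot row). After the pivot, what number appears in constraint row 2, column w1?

-1/4

Ratio test on column x2 — row 1: 8/4 = 2; row 2: 18/1 = 18; row 3: 28/1 = 28. Minimum is 2 at row 1 (w1 leaves); pivot element 4.
Divide row 1 by 4; eliminate column x2 from the other rows.
Row 2 update in column w1: 0 − 1·(1/4) = -1/4.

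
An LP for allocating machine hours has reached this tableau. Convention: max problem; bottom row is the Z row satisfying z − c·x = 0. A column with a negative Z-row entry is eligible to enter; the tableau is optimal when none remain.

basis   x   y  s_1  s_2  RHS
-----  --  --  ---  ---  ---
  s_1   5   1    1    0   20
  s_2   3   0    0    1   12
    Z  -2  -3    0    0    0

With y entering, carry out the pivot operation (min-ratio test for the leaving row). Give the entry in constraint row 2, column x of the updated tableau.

3

Ratio test on column y — row 1: 20/1 = 20; row 2: entry 0 ≤ 0. Minimum is 20 at row 1 (s_1 leaves); pivot element 1.
Divide row 1 by 1; eliminate column y from the other rows.
Row 2 update in column x: 3 − 0·5 = 3.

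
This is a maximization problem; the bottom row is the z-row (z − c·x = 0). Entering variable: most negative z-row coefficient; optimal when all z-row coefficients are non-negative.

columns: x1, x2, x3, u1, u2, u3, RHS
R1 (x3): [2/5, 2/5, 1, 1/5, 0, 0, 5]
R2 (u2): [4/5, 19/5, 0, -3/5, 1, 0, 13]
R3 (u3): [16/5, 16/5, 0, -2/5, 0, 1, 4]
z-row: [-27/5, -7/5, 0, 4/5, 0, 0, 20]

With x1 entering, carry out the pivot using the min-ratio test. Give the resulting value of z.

Ratio test on column x1 — row 1: 5/(2/5) = 25/2; row 2: 13/(4/5) = 65/4; row 3: 4/(16/5) = 5/4. Minimum is 5/4 at row 3 (u3 leaves); pivot element 16/5.
Pivot on row 3; the z-row RHS becomes 20 − (-27/5)·(5/4) = 107/4.

107/4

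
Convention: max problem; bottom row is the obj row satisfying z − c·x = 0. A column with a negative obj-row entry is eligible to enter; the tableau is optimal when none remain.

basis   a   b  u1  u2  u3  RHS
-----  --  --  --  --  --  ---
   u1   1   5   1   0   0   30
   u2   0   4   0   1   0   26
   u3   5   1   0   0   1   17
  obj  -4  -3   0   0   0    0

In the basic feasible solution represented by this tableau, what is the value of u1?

30

u1 is basic (row 1); its value is the RHS of that row, 30.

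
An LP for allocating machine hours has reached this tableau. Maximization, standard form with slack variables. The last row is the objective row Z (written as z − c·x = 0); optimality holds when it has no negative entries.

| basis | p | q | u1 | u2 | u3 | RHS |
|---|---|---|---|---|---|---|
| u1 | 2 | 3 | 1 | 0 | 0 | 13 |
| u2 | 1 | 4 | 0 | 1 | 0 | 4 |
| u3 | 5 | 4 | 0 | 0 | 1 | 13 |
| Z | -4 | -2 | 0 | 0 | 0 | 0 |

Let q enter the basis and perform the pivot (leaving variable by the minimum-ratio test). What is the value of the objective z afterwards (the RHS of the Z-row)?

Ratio test on column q — row 1: 13/3 = 13/3; row 2: 4/4 = 1; row 3: 13/4 = 13/4. Minimum is 1 at row 2 (u2 leaves); pivot element 4.
Pivot on row 2; the Z-row RHS becomes 0 − (-2)·1 = 2.

2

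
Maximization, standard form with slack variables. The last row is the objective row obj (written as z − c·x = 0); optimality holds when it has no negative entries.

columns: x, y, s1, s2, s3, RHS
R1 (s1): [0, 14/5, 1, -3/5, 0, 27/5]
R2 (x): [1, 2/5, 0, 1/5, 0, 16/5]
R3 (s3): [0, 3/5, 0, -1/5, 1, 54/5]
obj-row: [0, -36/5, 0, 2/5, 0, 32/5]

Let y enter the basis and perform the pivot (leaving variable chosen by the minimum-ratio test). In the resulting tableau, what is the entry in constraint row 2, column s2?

Ratio test on column y — row 1: (27/5)/(14/5) = 27/14; row 2: (16/5)/(2/5) = 8; row 3: (54/5)/(3/5) = 18. Minimum is 27/14 at row 1 (s1 leaves); pivot element 14/5.
Divide row 1 by 14/5; eliminate column y from the other rows.
Row 2 update in column s2: 1/5 − (2/5)·(-3/14) = 2/7.

2/7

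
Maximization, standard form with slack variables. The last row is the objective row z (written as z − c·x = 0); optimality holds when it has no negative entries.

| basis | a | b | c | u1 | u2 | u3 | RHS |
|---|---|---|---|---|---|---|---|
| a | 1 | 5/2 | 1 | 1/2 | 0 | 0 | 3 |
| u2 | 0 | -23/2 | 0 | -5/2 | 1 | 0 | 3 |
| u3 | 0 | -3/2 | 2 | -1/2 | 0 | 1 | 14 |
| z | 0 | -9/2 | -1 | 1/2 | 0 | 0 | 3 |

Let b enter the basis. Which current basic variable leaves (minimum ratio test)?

Column b entries and ratios — a: 3/(5/2) = 6/5; u2: -23/2 ≤ 0, skip; u3: -3/2 ≤ 0, skip.
Smallest ratio is 6/5 in the row of a, so a leaves.

a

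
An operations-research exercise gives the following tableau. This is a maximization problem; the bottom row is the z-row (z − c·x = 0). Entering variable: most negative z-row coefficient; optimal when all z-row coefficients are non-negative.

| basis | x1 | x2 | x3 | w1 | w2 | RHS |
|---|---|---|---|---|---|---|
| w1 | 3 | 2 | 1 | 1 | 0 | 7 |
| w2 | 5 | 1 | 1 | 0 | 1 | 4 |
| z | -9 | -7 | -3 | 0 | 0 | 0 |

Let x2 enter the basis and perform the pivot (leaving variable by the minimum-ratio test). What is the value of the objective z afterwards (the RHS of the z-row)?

Ratio test on column x2 — row 1: 7/2 = 7/2; row 2: 4/1 = 4. Minimum is 7/2 at row 1 (w1 leaves); pivot element 2.
Pivot on row 1; the z-row RHS becomes 0 − (-7)·(7/2) = 49/2.

49/2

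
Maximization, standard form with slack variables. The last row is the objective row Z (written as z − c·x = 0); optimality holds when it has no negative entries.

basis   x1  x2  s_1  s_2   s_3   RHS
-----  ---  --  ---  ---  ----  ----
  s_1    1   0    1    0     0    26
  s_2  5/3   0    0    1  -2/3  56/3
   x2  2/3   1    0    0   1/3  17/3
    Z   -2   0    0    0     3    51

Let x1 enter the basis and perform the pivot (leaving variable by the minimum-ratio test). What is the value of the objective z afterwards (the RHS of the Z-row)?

68

Ratio test on column x1 — row 1: 26/1 = 26; row 2: (56/3)/(5/3) = 56/5; row 3: (17/3)/(2/3) = 17/2. Minimum is 17/2 at row 3 (x2 leaves); pivot element 2/3.
Pivot on row 3; the Z-row RHS becomes 51 − (-2)·(17/2) = 68.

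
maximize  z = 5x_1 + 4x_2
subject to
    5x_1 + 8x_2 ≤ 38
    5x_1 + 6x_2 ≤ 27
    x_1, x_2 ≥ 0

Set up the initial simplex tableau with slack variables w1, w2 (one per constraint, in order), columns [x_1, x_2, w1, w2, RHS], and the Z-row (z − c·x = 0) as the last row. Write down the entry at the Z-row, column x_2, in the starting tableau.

The Z-row carries the negated objective coefficients: the x_2 entry is -4.

-4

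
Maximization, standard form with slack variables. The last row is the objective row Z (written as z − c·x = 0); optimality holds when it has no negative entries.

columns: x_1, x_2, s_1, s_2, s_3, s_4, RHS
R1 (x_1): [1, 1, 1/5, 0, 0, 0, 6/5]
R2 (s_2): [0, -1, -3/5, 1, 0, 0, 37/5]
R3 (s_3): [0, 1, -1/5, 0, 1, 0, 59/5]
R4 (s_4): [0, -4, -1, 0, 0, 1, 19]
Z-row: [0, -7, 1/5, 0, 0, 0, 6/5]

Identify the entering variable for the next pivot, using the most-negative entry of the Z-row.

Negative Z-row entries: x_2: -7.
The most negative is -7 in column x_2, so x_2 enters.

x_2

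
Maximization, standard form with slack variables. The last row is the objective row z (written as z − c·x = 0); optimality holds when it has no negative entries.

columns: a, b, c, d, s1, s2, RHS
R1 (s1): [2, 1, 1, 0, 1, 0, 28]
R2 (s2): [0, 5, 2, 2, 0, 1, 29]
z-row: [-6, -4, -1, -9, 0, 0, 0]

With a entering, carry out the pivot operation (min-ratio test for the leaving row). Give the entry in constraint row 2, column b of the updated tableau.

5

Ratio test on column a — row 1: 28/2 = 14; row 2: entry 0 ≤ 0. Minimum is 14 at row 1 (s1 leaves); pivot element 2.
Divide row 1 by 2; eliminate column a from the other rows.
Row 2 update in column b: 5 − 0·(1/2) = 5.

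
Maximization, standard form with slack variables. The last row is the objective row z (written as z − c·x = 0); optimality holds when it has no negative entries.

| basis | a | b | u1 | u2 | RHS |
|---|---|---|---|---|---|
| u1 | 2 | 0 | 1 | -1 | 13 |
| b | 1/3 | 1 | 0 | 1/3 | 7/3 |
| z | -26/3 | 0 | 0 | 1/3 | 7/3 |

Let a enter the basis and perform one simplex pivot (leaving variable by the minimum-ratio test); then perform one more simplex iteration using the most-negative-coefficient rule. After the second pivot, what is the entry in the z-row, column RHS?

60

Ratio test on column a — row 1: 13/2 = 13/2; row 2: (7/3)/(1/3) = 7. Minimum is 13/2 at row 1 (u1 leaves); pivot element 2.
Divide row 1 by 2; eliminate column a from the other rows.
Second iteration: most negative z-row entry is -4 in column u2, so u2 enters.
Ratio test on column u2 — row 1: entry -1/2 ≤ 0; row 2: (1/6)/(1/2) = 1/3. Minimum is 1/3 at row 2 (b leaves); pivot element 1/2.
Divide row 2 by 1/2; eliminate column u2 from the other rows.
After both pivots, the entry at the z-row, column RHS is 60.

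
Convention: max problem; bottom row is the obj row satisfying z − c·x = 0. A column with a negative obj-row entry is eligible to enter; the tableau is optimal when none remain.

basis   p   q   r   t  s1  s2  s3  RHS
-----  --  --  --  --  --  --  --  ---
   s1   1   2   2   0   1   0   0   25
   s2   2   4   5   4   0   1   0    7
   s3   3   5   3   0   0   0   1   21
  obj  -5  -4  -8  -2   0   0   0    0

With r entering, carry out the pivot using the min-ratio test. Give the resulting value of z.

56/5

Ratio test on column r — row 1: 25/2 = 25/2; row 2: 7/5 = 7/5; row 3: 21/3 = 7. Minimum is 7/5 at row 2 (s2 leaves); pivot element 5.
Pivot on row 2; the obj-row RHS becomes 0 − (-8)·(7/5) = 56/5.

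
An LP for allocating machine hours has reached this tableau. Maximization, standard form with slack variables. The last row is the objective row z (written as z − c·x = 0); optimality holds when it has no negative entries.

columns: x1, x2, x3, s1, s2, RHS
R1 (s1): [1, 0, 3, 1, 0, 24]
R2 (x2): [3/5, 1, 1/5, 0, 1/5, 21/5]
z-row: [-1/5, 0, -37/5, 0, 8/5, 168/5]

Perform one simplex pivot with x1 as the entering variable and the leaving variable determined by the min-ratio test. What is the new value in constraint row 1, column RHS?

17

Ratio test on column x1 — row 1: 24/1 = 24; row 2: (21/5)/(3/5) = 7. Minimum is 7 at row 2 (x2 leaves); pivot element 3/5.
Divide row 2 by 3/5; eliminate column x1 from the other rows.
Row 1 update in column RHS: 24 − 1·7 = 17.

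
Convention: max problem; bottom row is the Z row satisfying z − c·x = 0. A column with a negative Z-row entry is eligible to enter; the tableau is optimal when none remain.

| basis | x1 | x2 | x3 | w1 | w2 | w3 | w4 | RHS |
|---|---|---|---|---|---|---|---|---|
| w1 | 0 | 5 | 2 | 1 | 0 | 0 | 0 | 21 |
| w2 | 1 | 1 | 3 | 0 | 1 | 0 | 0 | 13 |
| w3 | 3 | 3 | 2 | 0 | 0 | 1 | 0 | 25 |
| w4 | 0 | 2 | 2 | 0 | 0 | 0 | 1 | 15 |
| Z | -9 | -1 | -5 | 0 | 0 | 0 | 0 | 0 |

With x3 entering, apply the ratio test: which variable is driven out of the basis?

Column x3 entries and ratios — w1: 21/2 = 21/2; w2: 13/3 = 13/3; w3: 25/2 = 25/2; w4: 15/2 = 15/2.
Smallest ratio is 13/3 in the row of w2, so w2 leaves.

w2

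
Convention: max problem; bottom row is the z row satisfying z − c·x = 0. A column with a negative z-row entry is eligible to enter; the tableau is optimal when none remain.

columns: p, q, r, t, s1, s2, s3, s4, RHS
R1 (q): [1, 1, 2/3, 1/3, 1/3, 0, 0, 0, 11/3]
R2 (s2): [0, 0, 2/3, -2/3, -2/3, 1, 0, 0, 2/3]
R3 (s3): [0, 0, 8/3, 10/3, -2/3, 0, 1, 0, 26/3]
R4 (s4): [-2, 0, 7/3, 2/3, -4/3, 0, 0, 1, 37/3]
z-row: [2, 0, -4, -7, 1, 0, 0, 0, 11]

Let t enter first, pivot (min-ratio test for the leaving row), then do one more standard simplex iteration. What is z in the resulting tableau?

32

Ratio test on column t — row 1: (11/3)/(1/3) = 11; row 2: entry -2/3 ≤ 0; row 3: (26/3)/(10/3) = 13/5; row 4: (37/3)/(2/3) = 37/2. Minimum is 13/5 at row 3 (s3 leaves); pivot element 10/3.
Pivot on row 3; the z-row RHS becomes 11 − (-7)·(13/5) = 146/5.
Next entering variable (most negative z-row entry -2/5): s1.
Ratio test on column s1 — row 1: (14/5)/(2/5) = 7; row 2: entry -4/5 ≤ 0; row 3: entry -1/5 ≤ 0; row 4: entry -6/5 ≤ 0. Minimum is 7 at row 1 (q leaves); pivot element 2/5.
After the second pivot the z-row RHS is 146/5 − (-2/5)·7 = 32.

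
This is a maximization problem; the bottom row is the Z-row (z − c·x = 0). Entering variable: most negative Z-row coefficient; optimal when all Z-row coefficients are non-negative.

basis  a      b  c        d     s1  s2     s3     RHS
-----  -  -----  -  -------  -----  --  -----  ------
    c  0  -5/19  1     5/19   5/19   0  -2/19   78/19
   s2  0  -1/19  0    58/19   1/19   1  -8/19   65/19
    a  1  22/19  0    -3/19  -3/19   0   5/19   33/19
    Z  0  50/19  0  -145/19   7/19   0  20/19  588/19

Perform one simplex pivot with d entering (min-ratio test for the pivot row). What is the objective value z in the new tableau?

79/2

Ratio test on column d — row 1: (78/19)/(5/19) = 78/5; row 2: (65/19)/(58/19) = 65/58; row 3: entry -3/19 ≤ 0. Minimum is 65/58 at row 2 (s2 leaves); pivot element 58/19.
Pivot on row 2; the Z-row RHS becomes 588/19 − (-145/19)·(65/58) = 79/2.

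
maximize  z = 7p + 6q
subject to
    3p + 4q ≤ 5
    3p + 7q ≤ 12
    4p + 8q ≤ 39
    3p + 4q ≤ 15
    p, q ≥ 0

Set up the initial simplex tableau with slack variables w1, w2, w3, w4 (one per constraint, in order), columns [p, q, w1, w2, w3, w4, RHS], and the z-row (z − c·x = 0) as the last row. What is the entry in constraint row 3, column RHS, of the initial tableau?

The RHS of constraint 3 is b_3 = 39.

39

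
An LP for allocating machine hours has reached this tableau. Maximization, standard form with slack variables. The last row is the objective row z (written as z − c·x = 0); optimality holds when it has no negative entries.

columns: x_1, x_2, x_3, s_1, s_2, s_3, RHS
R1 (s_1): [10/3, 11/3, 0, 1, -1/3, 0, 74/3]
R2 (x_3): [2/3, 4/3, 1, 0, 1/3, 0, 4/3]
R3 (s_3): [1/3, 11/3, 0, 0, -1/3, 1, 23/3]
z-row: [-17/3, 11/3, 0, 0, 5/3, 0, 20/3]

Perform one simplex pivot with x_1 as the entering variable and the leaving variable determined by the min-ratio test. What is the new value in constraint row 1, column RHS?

Ratio test on column x_1 — row 1: (74/3)/(10/3) = 37/5; row 2: (4/3)/(2/3) = 2; row 3: (23/3)/(1/3) = 23. Minimum is 2 at row 2 (x_3 leaves); pivot element 2/3.
Divide row 2 by 2/3; eliminate column x_1 from the other rows.
Row 1 update in column RHS: 74/3 − (10/3)·2 = 18.

18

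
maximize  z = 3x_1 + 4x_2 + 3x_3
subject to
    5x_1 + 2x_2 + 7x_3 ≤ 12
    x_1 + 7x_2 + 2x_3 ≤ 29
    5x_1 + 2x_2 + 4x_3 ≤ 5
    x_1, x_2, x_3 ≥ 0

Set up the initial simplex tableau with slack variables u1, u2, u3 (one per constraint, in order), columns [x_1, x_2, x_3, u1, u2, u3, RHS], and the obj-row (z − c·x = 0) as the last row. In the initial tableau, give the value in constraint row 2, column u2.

Slack u2 belongs to constraint 2; its column is the unit vector e_2, so the entry in row 2 is 1.

1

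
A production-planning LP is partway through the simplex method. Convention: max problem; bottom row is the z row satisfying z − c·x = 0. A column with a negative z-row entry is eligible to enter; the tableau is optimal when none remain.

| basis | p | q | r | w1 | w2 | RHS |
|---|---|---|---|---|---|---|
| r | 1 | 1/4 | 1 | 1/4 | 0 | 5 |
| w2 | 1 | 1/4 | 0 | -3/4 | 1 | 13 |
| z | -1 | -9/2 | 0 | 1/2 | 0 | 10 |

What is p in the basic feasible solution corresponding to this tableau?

p is not in the basis, so in the current basic feasible solution p = 0.

0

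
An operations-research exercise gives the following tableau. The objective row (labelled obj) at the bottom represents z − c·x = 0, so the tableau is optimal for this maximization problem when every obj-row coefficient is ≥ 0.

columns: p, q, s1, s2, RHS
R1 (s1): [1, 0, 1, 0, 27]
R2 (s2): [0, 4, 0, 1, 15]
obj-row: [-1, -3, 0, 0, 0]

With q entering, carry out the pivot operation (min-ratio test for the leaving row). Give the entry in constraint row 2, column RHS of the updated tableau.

Ratio test on column q — row 1: entry 0 ≤ 0; row 2: 15/4 = 15/4. Minimum is 15/4 at row 2 (s2 leaves); pivot element 4.
Divide row 2 by 4; eliminate column q from the other rows.
In the new row 2, the RHS entry is the old entry divided by the pivot: 15/4 = 15/4.

15/4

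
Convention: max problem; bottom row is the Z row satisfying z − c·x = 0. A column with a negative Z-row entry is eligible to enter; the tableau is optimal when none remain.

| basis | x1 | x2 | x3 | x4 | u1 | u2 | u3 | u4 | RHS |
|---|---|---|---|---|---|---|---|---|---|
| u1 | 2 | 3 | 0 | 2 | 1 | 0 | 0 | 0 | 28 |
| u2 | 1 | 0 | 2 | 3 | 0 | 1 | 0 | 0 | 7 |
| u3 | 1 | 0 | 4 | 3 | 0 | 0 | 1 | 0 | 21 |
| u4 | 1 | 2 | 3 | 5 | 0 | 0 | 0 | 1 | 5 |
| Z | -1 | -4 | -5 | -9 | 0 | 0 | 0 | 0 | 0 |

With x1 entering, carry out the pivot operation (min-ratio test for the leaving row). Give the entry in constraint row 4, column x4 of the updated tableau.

Ratio test on column x1 — row 1: 28/2 = 14; row 2: 7/1 = 7; row 3: 21/1 = 21; row 4: 5/1 = 5. Minimum is 5 at row 4 (u4 leaves); pivot element 1.
Divide row 4 by 1; eliminate column x1 from the other rows.
In the new row 4, the x4 entry is the old entry divided by the pivot: 5/1 = 5.

5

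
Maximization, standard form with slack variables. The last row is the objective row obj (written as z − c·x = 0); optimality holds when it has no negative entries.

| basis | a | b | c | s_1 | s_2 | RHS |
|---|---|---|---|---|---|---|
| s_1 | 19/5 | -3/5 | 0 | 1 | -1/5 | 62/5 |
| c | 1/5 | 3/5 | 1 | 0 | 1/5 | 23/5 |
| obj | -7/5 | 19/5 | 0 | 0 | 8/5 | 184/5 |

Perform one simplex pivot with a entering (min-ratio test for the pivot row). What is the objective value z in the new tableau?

786/19

Ratio test on column a — row 1: (62/5)/(19/5) = 62/19; row 2: (23/5)/(1/5) = 23. Minimum is 62/19 at row 1 (s_1 leaves); pivot element 19/5.
Pivot on row 1; the obj-row RHS becomes 184/5 − (-7/5)·(62/19) = 786/19.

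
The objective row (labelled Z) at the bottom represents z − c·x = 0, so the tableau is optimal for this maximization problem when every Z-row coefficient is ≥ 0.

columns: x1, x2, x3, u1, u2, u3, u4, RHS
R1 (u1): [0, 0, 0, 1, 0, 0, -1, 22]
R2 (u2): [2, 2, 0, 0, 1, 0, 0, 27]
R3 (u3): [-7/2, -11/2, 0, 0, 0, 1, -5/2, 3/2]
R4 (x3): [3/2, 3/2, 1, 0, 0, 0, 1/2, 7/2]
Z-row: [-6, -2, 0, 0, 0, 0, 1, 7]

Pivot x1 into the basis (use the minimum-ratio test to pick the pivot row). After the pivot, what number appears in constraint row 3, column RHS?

Ratio test on column x1 — row 1: entry 0 ≤ 0; row 2: 27/2 = 27/2; row 3: entry -7/2 ≤ 0; row 4: (7/2)/(3/2) = 7/3. Minimum is 7/3 at row 4 (x3 leaves); pivot element 3/2.
Divide row 4 by 3/2; eliminate column x1 from the other rows.
Row 3 update in column RHS: 3/2 − (-7/2)·(7/3) = 29/3.

29/3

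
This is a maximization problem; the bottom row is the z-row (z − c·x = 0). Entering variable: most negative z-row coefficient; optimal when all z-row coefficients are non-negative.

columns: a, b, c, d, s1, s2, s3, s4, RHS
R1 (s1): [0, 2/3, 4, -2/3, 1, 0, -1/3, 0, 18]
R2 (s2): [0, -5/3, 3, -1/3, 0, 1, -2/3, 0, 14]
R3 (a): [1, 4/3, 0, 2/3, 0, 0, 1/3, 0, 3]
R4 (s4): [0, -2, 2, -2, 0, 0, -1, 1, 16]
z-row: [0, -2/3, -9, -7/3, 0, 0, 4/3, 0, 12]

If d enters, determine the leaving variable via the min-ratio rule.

Column d entries and ratios — s1: -2/3 ≤ 0, skip; s2: -1/3 ≤ 0, skip; a: 3/(2/3) = 9/2; s4: -2 ≤ 0, skip.
Smallest ratio is 9/2 in the row of a, so a leaves.

a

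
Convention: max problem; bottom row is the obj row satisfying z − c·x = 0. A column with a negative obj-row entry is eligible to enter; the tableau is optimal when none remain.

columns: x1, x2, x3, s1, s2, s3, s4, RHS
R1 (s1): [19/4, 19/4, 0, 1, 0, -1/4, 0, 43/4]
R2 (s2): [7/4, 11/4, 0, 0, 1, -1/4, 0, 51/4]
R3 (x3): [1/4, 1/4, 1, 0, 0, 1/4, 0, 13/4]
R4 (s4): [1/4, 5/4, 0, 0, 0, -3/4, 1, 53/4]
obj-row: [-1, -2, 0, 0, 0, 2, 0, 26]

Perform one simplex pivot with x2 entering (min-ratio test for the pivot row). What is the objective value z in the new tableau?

580/19

Ratio test on column x2 — row 1: (43/4)/(19/4) = 43/19; row 2: (51/4)/(11/4) = 51/11; row 3: (13/4)/(1/4) = 13; row 4: (53/4)/(5/4) = 53/5. Minimum is 43/19 at row 1 (s1 leaves); pivot element 19/4.
Pivot on row 1; the obj-row RHS becomes 26 − (-2)·(43/19) = 580/19.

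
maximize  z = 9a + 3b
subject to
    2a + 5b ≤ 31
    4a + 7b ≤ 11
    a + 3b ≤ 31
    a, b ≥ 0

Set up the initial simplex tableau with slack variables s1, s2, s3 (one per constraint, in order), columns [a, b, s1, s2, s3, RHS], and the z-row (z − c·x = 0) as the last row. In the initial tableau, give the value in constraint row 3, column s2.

Slack s2 belongs to constraint 2; its column is the unit vector e_2, so the entry in row 3 is 0.

0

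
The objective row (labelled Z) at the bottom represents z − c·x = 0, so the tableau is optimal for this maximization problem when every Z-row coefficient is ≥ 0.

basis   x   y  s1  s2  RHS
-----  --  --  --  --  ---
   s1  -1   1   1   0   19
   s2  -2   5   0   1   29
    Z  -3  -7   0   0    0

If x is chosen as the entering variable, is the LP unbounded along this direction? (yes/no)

Every constraint-row entry in column x is ≤ 0, so increasing x is unbounded.

yes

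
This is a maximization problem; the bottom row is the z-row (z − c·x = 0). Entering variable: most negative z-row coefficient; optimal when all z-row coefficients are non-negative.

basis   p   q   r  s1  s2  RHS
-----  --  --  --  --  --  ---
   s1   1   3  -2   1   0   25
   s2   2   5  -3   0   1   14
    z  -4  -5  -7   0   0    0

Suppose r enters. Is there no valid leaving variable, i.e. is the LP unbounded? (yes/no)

Every constraint-row entry in column r is ≤ 0, so increasing r is unbounded.

yes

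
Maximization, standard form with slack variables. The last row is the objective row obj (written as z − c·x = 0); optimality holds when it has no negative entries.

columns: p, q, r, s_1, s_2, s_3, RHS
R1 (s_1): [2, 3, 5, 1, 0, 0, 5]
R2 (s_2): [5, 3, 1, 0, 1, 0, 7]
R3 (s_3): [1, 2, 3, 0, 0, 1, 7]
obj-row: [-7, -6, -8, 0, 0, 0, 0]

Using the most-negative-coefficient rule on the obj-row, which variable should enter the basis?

r

Negative obj-row entries: p: -7, q: -6, r: -8.
The most negative is -8 in column r, so r enters.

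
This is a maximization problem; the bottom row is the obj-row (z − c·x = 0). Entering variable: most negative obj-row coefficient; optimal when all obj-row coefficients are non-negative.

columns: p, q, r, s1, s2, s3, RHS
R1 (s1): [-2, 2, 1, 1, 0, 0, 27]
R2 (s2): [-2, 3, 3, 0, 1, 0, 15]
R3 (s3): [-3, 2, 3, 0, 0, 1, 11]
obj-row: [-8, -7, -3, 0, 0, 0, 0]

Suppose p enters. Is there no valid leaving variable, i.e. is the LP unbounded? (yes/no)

yes

Every constraint-row entry in column p is ≤ 0, so increasing p is unbounded.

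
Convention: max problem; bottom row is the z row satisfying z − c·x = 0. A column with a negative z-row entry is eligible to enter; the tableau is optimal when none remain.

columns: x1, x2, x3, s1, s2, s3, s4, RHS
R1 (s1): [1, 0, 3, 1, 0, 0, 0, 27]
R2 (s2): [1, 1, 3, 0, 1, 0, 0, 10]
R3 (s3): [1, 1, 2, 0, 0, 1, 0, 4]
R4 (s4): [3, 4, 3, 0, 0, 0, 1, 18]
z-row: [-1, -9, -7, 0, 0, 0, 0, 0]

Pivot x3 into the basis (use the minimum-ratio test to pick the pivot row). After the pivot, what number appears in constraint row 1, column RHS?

21

Ratio test on column x3 — row 1: 27/3 = 9; row 2: 10/3 = 10/3; row 3: 4/2 = 2; row 4: 18/3 = 6. Minimum is 2 at row 3 (s3 leaves); pivot element 2.
Divide row 3 by 2; eliminate column x3 from the other rows.
Row 1 update in column RHS: 27 − 3·2 = 21.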